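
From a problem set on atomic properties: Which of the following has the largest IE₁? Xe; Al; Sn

Xe

Al is in period 3, group 13; Sn is in period 5, group 14; Xe is in period 5, group 18.
Across a period the outer electron is held more tightly (higher IE₁); down a group it sits in a higher shell, more shielded, and comes off more easily.
Neither a single period nor a single group — weigh both effects.
Sn > Al: period and group pull opposite ways; the across-period shift dominates (709 vs 578 kJ/mol).
Xe > Sn: both are in period 5; the period trend gives Xe the larger value.
Approximate values (kJ/mol): Al 578, Sn 709, Xe 1170.
The largest IE₁ among these belongs to Xe.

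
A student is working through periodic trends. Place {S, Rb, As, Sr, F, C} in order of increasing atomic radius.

C is in period 2, group 14; F is in period 2, group 17; S is in period 3, group 16; As is in period 4, group 15; Rb is in period 5, group 1; Sr is in period 5, group 2.
Across a period the added protons contract the valence shell; down a group each new principal shell makes the atom larger.
These span different periods and groups, so the two trends combine.
C > F: C lies to the left of F in period 2, so the across-period effect alone puts C larger.
S > C: the two effects oppose for this pair; the down-group effect wins (103 vs 75 pm).
As > S: both effects reinforce here, so As is clearly the larger of the two.
Sr > As: relative to As, both the across-period and down-group shifts push Sr's atomic radius up.
Rb > Sr: Rb lies to the left of Sr in period 5, so the across-period effect alone puts Rb larger.
Tabulated atomic radius (pm): C 75, F 64, S 103, As 121, Rb 210, Sr 185.
So from smallest to largest: F < C < S < As < Sr < Rb.

F, C, S, As, Sr, Rb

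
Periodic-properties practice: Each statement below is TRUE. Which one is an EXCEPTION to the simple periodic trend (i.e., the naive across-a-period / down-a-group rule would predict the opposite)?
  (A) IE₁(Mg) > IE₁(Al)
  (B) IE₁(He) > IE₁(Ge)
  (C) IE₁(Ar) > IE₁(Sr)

(A)

The general trend: first ionization energy increases across a period and decreases down a group.
(A) Mg (period 3, group 2) vs Al (period 3, group 13): the stated order contradicts the simple trend.
(B) He (period 1, group 18) vs Ge (period 4, group 14): the stated order agrees with the simple trend.
(C) Ar (period 3, group 18) vs Sr (period 5, group 2): the stated order agrees with the simple trend.
The exception is (A): Al's single 3p electron is easier to remove than one from Mg's filled 3s².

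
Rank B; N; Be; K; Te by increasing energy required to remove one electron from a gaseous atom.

K < B < Te < Be < N

Be is in period 2, group 2; B is in period 2, group 13; N is in period 2, group 15; K is in period 4, group 1; Te is in period 5, group 16.
IE₁ increases left→right with effective nuclear charge and decreases top→bottom as the valence shell moves farther out.
Neither a single period nor a single group — weigh both effects.
B > K: relative to K, both the across-period and down-group shifts push B's first ionization energy up.
Te > B: the two effects oppose for this pair; the across-period effect wins (869 vs 801 kJ/mol).
Be > Te: period and group pull opposite ways; the down-group shift dominates (900 vs 869 kJ/mol).
N > Be: both are in period 2; the period trend gives N the larger value.
Note the exception: Be has a higher first ionization energy than B, contrary to the simple trend — removing B's lone 2p electron is easier than breaking Be's filled 2s².
For reference (kJ/mol): Be 900, B 801, N 1402, K 419, Te 869.
So from lowest to highest: K < B < Te < Be < N.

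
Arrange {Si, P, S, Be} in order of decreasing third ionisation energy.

The third ionization energy removes an electron from the +2 ion. For each element: Si²⁺ still has 2 valence electrons; P²⁺ still has 3 valence electrons; S²⁺ still has 4 valence electrons; Be²⁺ is the bare [He] core.
Breaking into a closed-shell core is much more expensive than removing a leftover valence electron — Be has the largest IE_3 here.
Valence configurations: Si²⁺ [Ne]3s², P²⁺ [Ne]3s²3p¹, S²⁺ [Ne]3s²3p².
P²⁺ loses a lone 3p electron whereas Si²⁺ must break into a filled 3s² pair, so IE_3(Si) > IE_3(P) even though P has the higher nuclear charge.
The numbers (kJ/mol): Si 3232, P 2914, S 3357, Be 14849.
Overall IE_3 order: P < Si < S < Be.

Be, S, Si, P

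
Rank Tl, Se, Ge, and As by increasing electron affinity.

Tl < As < Ge < Se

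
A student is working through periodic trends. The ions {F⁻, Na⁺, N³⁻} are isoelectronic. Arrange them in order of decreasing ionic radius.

All of these have 10 electrons, so size is governed by nuclear charge alone: the more protons, the stronger the pull on the same electron cloud, and the smaller the ion.
Nuclear charges: Na⁺ (Z=11), F⁻ (Z=9), N³⁻ (Z=7).
Largest to smallest: N³⁻ > F⁻ > Na⁺.

N³⁻, F⁻, Na⁺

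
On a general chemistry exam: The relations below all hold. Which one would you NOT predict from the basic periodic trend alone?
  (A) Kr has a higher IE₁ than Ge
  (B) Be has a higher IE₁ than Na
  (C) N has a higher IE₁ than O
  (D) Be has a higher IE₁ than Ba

(C)

The general trend: IE₁ increases across a period and decreases down a group.
(A) Kr (period 4, group 18) vs Ge (period 4, group 14): the stated order agrees with the simple trend.
(B) Be (period 2, group 2) vs Na (period 3, group 1): the stated order agrees with the simple trend.
(C) N (period 2, group 15) vs O (period 2, group 16): the stated order contradicts the simple trend.
(D) Be (period 2, group 2) vs Ba (period 6, group 2): the stated order agrees with the simple trend.
The exception is (C): pairing an electron in O's 2p⁴ costs repulsion energy, so O ionizes more easily than half-filled N (2p³).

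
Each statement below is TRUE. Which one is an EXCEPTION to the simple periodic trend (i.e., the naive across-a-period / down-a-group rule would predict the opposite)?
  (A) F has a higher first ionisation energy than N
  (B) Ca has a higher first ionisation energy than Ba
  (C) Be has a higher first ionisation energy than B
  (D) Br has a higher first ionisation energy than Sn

The general trend: first ionisation energy increases across a period and decreases down a group.
(A) F (period 2, group 17) vs N (period 2, group 15): the stated order agrees with the simple trend.
(B) Ca (period 4, group 2) vs Ba (period 6, group 2): the stated order agrees with the simple trend.
(C) Be (period 2, group 2) vs B (period 2, group 13): the stated order contradicts the simple trend.
(D) Br (period 4, group 17) vs Sn (period 5, group 14): the stated order agrees with the simple trend.
The exception is (C): removing B's lone 2p electron is easier than breaking Be's filled 2s².

(C)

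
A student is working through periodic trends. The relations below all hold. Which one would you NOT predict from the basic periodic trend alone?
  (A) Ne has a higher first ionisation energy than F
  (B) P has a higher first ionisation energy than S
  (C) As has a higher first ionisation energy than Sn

The general trend: first ionisation energy increases across a period and decreases down a group.
(A) Ne (period 2, group 18) vs F (period 2, group 17): the stated order agrees with the simple trend.
(B) P (period 3, group 15) vs S (period 3, group 16): the stated order contradicts the simple trend.
(C) As (period 4, group 15) vs Sn (period 5, group 14): the stated order agrees with the simple trend.
The exception is (B): S (3p⁴) ionizes more easily than half-filled P (3p³) because the paired 3p electron in S is pushed out by e⁻–e⁻ repulsion.

(B)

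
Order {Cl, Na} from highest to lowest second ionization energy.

Na > Cl

Consider each +1 ion: Cl⁺ still has 6 valence electrons; Na⁺ is the bare [Ne] core.
Breaking into a closed-shell core is much more expensive than removing a leftover valence electron — Na has the largest IE_2 here.
Approximate IE_2 values (kJ/mol): Cl 2298, Na 4562.
Overall IE_2 order: Cl < Na.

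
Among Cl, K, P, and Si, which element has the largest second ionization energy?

K

After 1 electron has been removed, what remains? Cl⁺ still has 6 valence electrons; K⁺ is the bare [Ar] core; P⁺ still has 4 valence electrons; Si⁺ still has 3 valence electrons.
Core electrons are held far more tightly than valence electrons, so K tops the IE_2 order.
Valence configurations: Cl⁺ [Ne]3s²3p⁴, P⁺ [Ne]3s²3p², Si⁺ [Ne]3s²3p¹.
Tabulated IE_2 (kJ/mol): Cl 2298, K 3052, P 1907, Si 1577.
Putting it together, IE_2: Si < P < Cl < K.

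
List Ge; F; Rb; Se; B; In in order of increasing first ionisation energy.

B is in period 2, group 13; F is in period 2, group 17; Ge is in period 4, group 14; Se is in period 4, group 16; Rb is in period 5, group 1; In is in period 5, group 13.
IE₁ increases left→right with effective nuclear charge and decreases top→bottom as the valence shell moves farther out.
These span different periods and groups, so the two trends combine.
In > Rb: both are in period 5; the period trend gives In the larger value.
Ge > In: both effects reinforce here, so Ge is clearly the higher of the two.
B > Ge: period and group pull opposite ways; the down-group shift dominates (801 vs 762 kJ/mol).
Se > B: the two effects oppose for this pair; the across-period effect wins (941 vs 801 kJ/mol).
F > Se: relative to Se, both the across-period and down-group shifts push F's first ionization energy up.
Approximate values (kJ/mol): B 801, F 1681, Ge 762, Se 941, Rb 403, In 558.
So from lowest to highest: Rb < In < Ge < B < Se < F.

Rb, In, Ge, B, Se, F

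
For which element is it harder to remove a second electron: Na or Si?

Na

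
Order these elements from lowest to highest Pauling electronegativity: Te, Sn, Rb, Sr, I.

Rb is in period 5, group 1; Sr is in period 5, group 2; Sn is in period 5, group 14; Te is in period 5, group 16; I is in period 5, group 17.
Atoms toward the upper right of the periodic table pull bonding electrons most strongly.
All lie in period 5, so electronegativity increases left to right.
So from lowest to highest: Rb < Sr < Sn < Te < I.

Rb, Sr, Sn, Te, I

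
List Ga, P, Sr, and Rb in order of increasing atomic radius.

Atomic radius shrinks across a period as nuclear charge pulls the same shell inward, and grows down a group as new shells are added.
Here both period and group differ, so the two effects have to be weighed against each other.
Ga > P: relative to P, both the across-period and down-group shifts push Ga's atomic radius up.
Sr > Ga: both effects reinforce here, so Sr is clearly the larger of the two.
Rb > Sr: Rb lies to the left of Sr in period 5, so the across-period effect alone puts Rb larger.
For reference (pm): P 111, Ga 124, Rb 210, Sr 185.
So from smallest to largest: P < Ga < Sr < Rb.

P < Ga < Sr < Rb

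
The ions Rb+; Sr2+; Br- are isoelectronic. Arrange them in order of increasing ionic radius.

All of these have 36 electrons, so size is governed by nuclear charge alone: the more protons, the stronger the pull on the same electron cloud, and the smaller the ion.
Nuclear charges: Sr2+ (Z=38), Rb+ (Z=37), Br- (Z=35).
Smallest to largest: Sr2+ < Rb+ < Br-.

Sr2+ < Rb+ < Br-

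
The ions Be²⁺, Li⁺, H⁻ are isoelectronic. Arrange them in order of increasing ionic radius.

Be²⁺ < Li⁺ < H⁻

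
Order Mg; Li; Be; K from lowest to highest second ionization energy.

Consider each +1 ion: Mg⁺ still has 1 valence electron; Li⁺ is the bare [He] core; Be⁺ still has 1 valence electron; K⁺ is the bare [Ar] core.
Breaking into a closed-shell core is much more expensive than removing a leftover valence electron — K and Li have the largest IE_2 here.
Valence configurations: Mg⁺ [Ne]3s¹, Be⁺ [He]2s¹.
The numbers (kJ/mol): Mg 1451, Li 7298, Be 1757, K 3052.
So the second ionization energies run Mg < Be < K < Li.

Mg, Be, K, Li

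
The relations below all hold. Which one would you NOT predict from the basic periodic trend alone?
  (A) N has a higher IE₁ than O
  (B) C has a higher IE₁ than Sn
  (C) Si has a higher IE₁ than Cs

(A)

The general trend: IE₁ increases across a period and decreases down a group.
(A) N (period 2, group 15) vs O (period 2, group 16): the stated order contradicts the simple trend.
(B) C (period 2, group 14) vs Sn (period 5, group 14): the stated order agrees with the simple trend.
(C) Si (period 3, group 14) vs Cs (period 6, group 1): the stated order agrees with the simple trend.
The exception is (A): pairing an electron in O's 2p⁴ costs repulsion energy, so O ionizes more easily than half-filled N (2p³).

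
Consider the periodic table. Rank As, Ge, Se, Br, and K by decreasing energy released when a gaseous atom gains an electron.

Br > Se > Ge > As > K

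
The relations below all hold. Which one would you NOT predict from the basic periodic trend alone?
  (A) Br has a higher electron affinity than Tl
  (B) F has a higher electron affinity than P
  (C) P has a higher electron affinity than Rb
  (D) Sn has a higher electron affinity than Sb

(D)

The general trend: electron affinity increases across a period and decreases down a group.
(A) Br (period 4, group 17) vs Tl (period 6, group 13): the stated order agrees with the simple trend.
(B) F (period 2, group 17) vs P (period 3, group 15): the stated order agrees with the simple trend.
(C) P (period 3, group 15) vs Rb (period 5, group 1): the stated order agrees with the simple trend.
(D) Sn (period 5, group 14) vs Sb (period 5, group 15): the stated order contradicts the simple trend.
The exception is (D): adding an electron to Sb's half-filled 5p³ is unfavourable, so Sn has the more exothermic EA.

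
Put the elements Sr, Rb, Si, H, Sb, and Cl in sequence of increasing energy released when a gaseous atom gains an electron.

Sr < Rb < H < Sb < Si < Cl

H is in period 1, group 1; Si is in period 3, group 14; Cl is in period 3, group 17; Rb is in period 5, group 1; Sr is in period 5, group 2; Sb is in period 5, group 15.
EA tends to increase across a period and decrease down a group, though the pattern is less regular than for IE or radius.
These span different periods and groups, so the two trends combine.
Rb > Sr: this pair runs against the simple trend — see the exception note.
H > Rb: H sits above Rb in group 1, so the down-group effect alone puts H higher.
Sb > H: period and group pull opposite ways; the across-period shift dominates (103 vs 73 kJ/mol).
Si > Sb: period and group pull opposite ways; the down-group shift dominates (134 vs 103 kJ/mol).
Cl > Si: Cl lies to the right of Si in period 3, so the across-period effect alone puts Cl higher.
Note the exception: Rb has a higher electron affinity than Sr, contrary to the simple trend — adding an electron to Sr (ns²) has to open a new, higher-energy np subshell, which is unfavourable.
Approximate values (kJ/mol): H 73, Si 134, Cl 349, Rb 47, Sr 5, Sb 103.
So from lowest to highest: Sr < Rb < H < Sb < Si < Cl.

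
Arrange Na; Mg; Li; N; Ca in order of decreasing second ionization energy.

Consider each +1 ion: Na⁺ is the bare [Ne] core; Mg⁺ still has 1 valence electron; Li⁺ is the bare [He] core; N⁺ still has 4 valence electrons; Ca⁺ still has 1 valence electron.
Pulling an electron out of a noble-gas core costs far more than removing a remaining valence electron, so Na and Li sit at the high end of IE_2.
Valence configurations: Mg⁺ [Ne]3s¹, N⁺ [He]2s²2p², Ca⁺ [Ar]4s¹.
The numbers (kJ/mol): Na 4562, Mg 1451, Li 7298, N 2856, Ca 1145.
Hence IE_2: Ca < Mg < N < Na < Li.

Li, Na, N, Mg, Ca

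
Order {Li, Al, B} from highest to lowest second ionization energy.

Consider each +1 ion: Li⁺ is the bare [He] core; Al⁺ still has 2 valence electrons; B⁺ still has 2 valence electrons.
Breaking into a closed-shell core is much more expensive than removing a leftover valence electron — Li has the largest IE_2 here.
Valence configurations: Al⁺ [Ne]3s², B⁺ [He]2s².
The numbers (kJ/mol): Li 7298, Al 1817, B 2427.
So the second ionization energies run Al < B < Li.

Li, B, Al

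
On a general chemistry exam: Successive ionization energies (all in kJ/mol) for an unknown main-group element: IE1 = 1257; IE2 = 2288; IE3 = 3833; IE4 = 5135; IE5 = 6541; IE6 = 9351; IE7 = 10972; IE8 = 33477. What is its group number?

Look for the largest jump between consecutive ionization energies: IE8/IE7 ≈ 3.1, far larger than any earlier ratio.
That jump marks the point where a core electron is being removed. So the atom has 7 valence electrons.
A main-group element with 7 valence electrons is in group 17.

Group 17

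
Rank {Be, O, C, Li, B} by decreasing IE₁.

O > C > Be > B > Li

Removing the outermost electron gets harder across a period and easier down a group.
All lie in period 2; the across-period trend (first ionization energy increases left to right) applies, with the exception below.
Note the exception: Be has a higher first ionization energy than B, contrary to the simple trend — removing B's lone 2p electron is easier than breaking Be's filled 2s².
For reference (kJ/mol): Li 520, Be 900, B 801, C 1086, O 1314.
So from highest to lowest: O > C > Be > B > Li.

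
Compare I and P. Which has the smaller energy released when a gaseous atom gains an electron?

EA tends to increase across a period and decrease down a group, though the pattern is less regular than for IE or radius.
These span different periods and groups, so the two trends combine.
I > P: the two effects oppose for this pair; the across-period effect wins (295 vs 72 kJ/mol).
Approximate values (kJ/mol): P 72, I 295.
So P has the smaller energy released when a gaseous atom gains an electron (P < I).

P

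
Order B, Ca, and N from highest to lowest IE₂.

N, B, Ca

Consider each +1 ion: B⁺ still has 2 valence electrons; Ca⁺ still has 1 valence electron; N⁺ still has 4 valence electrons.
All are still removing valence electrons, so compare the +1 ions as you would atoms: IE_2 generally rises across a period (higher Z_eff) and falls down a group (larger shell), subject to the usual subshell exceptions.
Valence configurations: B⁺ [He]2s², Ca⁺ [Ar]4s¹, N⁺ [He]2s²2p².
The numbers (kJ/mol): B 2427, Ca 1145, N 2856.
Hence IE_2: Ca < B < N.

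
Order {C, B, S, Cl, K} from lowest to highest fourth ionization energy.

S < Cl < K < C < B

Consider each +3 ion: C³⁺ still has 1 valence electron; B³⁺ is the bare [He] core; S³⁺ still has 3 valence electrons; Cl³⁺ still has 4 valence electrons; K³⁺ is already 2 electrons into the core.
Usually core removal costs more than valence removal, but here the competition is close: a tightly held n=2 valence electron can cost more to remove than an n=3 core electron, so the actual values have to decide it.
Valence configurations: C³⁺ [He]2s¹, S³⁺ [Ne]3s²3p¹, Cl³⁺ [Ne]3s²3p².
Approximate IE_4 values (kJ/mol): C 6223, B 25026, S 4556, Cl 5159, K 5877.
Overall IE_4 order: S < Cl < K < C < B.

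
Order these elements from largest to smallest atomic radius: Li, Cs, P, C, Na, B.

Li is in period 2, group 1; B is in period 2, group 13; C is in period 2, group 14; Na is in period 3, group 1; P is in period 3, group 15; Cs is in period 6, group 1.
Radius decreases left→right (rising Z_eff, same n) and increases top→bottom (higher n).
Here both period and group differ, so the two effects have to be weighed against each other.
B > C: both are in period 2; the period trend gives B the larger value.
P > B: period and group pull opposite ways; the down-group shift dominates (111 vs 85 pm).
Li > P: the two effects oppose for this pair; the across-period effect wins (133 vs 111 pm).
Na > Li: they share group 1; the group trend gives Na the larger value.
Cs > Na: Cs sits below Na in group 1, so the down-group effect alone puts Cs larger.
Tabulated atomic radius (pm): Li 133, B 85, C 75, Na 155, P 111, Cs 232.
So from largest to smallest: Cs > Na > Li > P > B > C.

Cs > Na > Li > P > B > C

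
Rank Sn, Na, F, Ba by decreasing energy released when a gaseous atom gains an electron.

F > Sn > Na > Ba

F is in period 2, group 17; Na is in period 3, group 1; Sn is in period 5, group 14; Ba is in period 6, group 2.
Atoms with high Z_eff and room in the valence shell (especially the halogens) have the most exothermic electron affinities.
Neither a single period nor a single group — weigh both effects.
Na > Ba: the two effects oppose for this pair; the down-group effect wins (53 vs 14 kJ/mol).
Sn > Na: the two effects oppose for this pair; the across-period effect wins (107 vs 53 kJ/mol).
F > Sn: relative to Sn, both the across-period and down-group shifts push F's electron affinity up.
For reference (kJ/mol): F 328, Na 53, Sn 107, Ba 14.
So from highest to lowest: F > Sn > Na > Ba.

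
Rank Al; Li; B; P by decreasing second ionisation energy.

After 1 electron has been removed, what remains? Al⁺ still has 2 valence electrons; Li⁺ is the bare [He] core; B⁺ still has 2 valence electrons; P⁺ still has 4 valence electrons.
Core electrons are held far more tightly than valence electrons, so Li tops the IE_2 order.
Valence configurations: Al⁺ [Ne]3s², B⁺ [He]2s², P⁺ [Ne]3s²3p².
Tabulated IE_2 (kJ/mol): Al 1817, Li 7298, B 2427, P 1907.
So the second ionization energies run Al < P < B < Li.

Li, B, P, Al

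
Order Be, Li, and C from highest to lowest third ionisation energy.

Consider each +2 ion: Be²⁺ is the bare [He] core; Li²⁺ is already 1 electron into the core; C²⁺ still has 2 valence electrons.
Core electrons are held far more tightly than valence electrons, so Li and Be top the IE_3 order.
The numbers (kJ/mol): Be 14849, Li 11815, C 4620.
Overall IE_3 order: C < Li < Be.

Be > Li > C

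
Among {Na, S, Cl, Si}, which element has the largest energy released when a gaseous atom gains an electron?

Na is in period 3, group 1; Si is in period 3, group 14; S is in period 3, group 16; Cl is in period 3, group 17.
EA tends to increase across a period and decrease down a group, though the pattern is less regular than for IE or radius.
All lie in period 3, so electron affinity increases left to right.
The largest energy released when a gaseous atom gains an electron among these belongs to Cl.

Cl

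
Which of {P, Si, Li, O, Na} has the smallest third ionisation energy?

After 2 electrons have been removed, what remains? P²⁺ still has 3 valence electrons; Si²⁺ still has 2 valence electrons; Li²⁺ is already 1 electron into the core; O²⁺ still has 4 valence electrons; Na²⁺ is already 1 electron into the core.
Pulling an electron out of a noble-gas core costs far more than removing a remaining valence electron, so Na and Li sit at the high end of IE_3.
Valence configurations: P²⁺ [Ne]3s²3p¹, Si²⁺ [Ne]3s², O²⁺ [He]2s²2p².
P²⁺ loses a lone 3p electron whereas Si²⁺ must break into a filled 3s² pair, so IE_3(Si) > IE_3(P) even though P has the higher nuclear charge.
Tabulated IE_3 (kJ/mol): P 2914, Si 3232, Li 11815, O 5300, Na 6910.
So the third ionization energies run P < Si < O < Na < Li.

P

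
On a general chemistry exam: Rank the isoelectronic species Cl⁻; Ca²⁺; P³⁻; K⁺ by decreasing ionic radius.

P³⁻ > Cl⁻ > K⁺ > Ca²⁺

All of these have 18 electrons, so size is governed by nuclear charge alone: the more protons, the stronger the pull on the same electron cloud, and the smaller the ion.
Nuclear charges: Ca²⁺ (Z=20), K⁺ (Z=19), Cl⁻ (Z=17), P³⁻ (Z=15).
Largest to smallest: P³⁻ > Cl⁻ > K⁺ > Ca²⁺.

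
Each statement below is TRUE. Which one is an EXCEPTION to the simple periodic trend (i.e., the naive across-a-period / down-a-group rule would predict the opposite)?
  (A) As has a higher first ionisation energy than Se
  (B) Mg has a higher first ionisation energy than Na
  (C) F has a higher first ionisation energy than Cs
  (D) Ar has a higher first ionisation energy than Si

(A)

The general trend: first ionisation energy increases across a period and decreases down a group.
(A) As (period 4, group 15) vs Se (period 4, group 16): the stated order contradicts the simple trend.
(B) Mg (period 3, group 2) vs Na (period 3, group 1): the stated order agrees with the simple trend.
(C) F (period 2, group 17) vs Cs (period 6, group 1): the stated order agrees with the simple trend.
(D) Ar (period 3, group 18) vs Si (period 3, group 14): the stated order agrees with the simple trend.
The exception is (A): Se (4p⁴) ionizes more easily than half-filled As (4p³).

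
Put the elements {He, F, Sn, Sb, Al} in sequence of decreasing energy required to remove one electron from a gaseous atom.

He, F, Sb, Sn, Al

He is in period 1, group 18; F is in period 2, group 17; Al is in period 3, group 13; Sn is in period 5, group 14; Sb is in period 5, group 15.
Removing the outermost electron gets harder across a period and easier down a group.
These span different periods and groups, so the two trends combine.
Sn > Al: period and group pull opposite ways; the across-period shift dominates (709 vs 578 kJ/mol).
Sb > Sn: both are in period 5; the period trend gives Sb the larger value.
F > Sb: both effects reinforce here, so F is clearly the higher of the two.
He > F: both effects reinforce here, so He is clearly the higher of the two.
For reference (kJ/mol): He 2372, F 1681, Al 578, Sn 709, Sb 831.
So from highest to lowest: He > F > Sb > Sn > Al.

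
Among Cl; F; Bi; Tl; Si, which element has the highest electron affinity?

F is in period 2, group 17; Si is in period 3, group 14; Cl is in period 3, group 17; Tl is in period 6, group 13; Bi is in period 6, group 15.
Electron affinity generally becomes more exothermic across a period toward the halogens and less exothermic down a group.
Neither a single period nor a single group — weigh both effects.
Bi > Tl: Bi lies to the right of Tl in period 6, so the across-period effect alone puts Bi higher.
Si > Bi: period and group pull opposite ways; the down-group shift dominates (134 vs 91 kJ/mol).
F > Si: relative to Si, both the across-period and down-group shifts push F's electron affinity up.
Cl > F: this pair runs against the simple trend — see the exception note.
Note the exception: Cl has a higher electron affinity than F, contrary to the simple trend — F's small 2p subshell makes the incoming electron feel strong e⁻–e⁻ repulsion, so Cl actually releases more energy on gaining an electron.
Approximate values (kJ/mol): F 328, Si 134, Cl 349, Tl 19, Bi 91.
The highest electron affinity among these belongs to Cl.

Cl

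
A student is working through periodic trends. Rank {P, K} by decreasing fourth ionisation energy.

After 3 electrons have been removed, what remains? P³⁺ still has 2 valence electrons; K³⁺ is already 2 electrons into the core.
Pulling an electron out of a noble-gas core costs far more than removing a remaining valence electron, so K sits at the high end of IE_4.
Tabulated IE_4 (kJ/mol): P 4964, K 5877.
Putting it together, IE_4: P < K.

K, P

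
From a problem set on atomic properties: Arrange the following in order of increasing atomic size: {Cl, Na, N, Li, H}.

H, N, Cl, Li, Na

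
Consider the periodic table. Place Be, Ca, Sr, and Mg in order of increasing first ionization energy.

Sr < Ca < Mg < Be

Be is in period 2, group 2; Mg is in period 3, group 2; Ca is in period 4, group 2; Sr is in period 5, group 2.
IE₁ increases left→right with effective nuclear charge and decreases top→bottom as the valence shell moves farther out.
All are in group 2, so first ionization energy increases up the group.
So from lowest to highest: Sr < Ca < Mg < Be.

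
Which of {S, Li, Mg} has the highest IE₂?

Li

After 1 electron has been removed, what remains? S⁺ still has 5 valence electrons; Li⁺ is the bare [He] core; Mg⁺ still has 1 valence electron.
Core electrons are held far more tightly than valence electrons, so Li tops the IE_2 order.
Valence configurations: S⁺ [Ne]3s²3p³, Mg⁺ [Ne]3s¹.
Approximate IE_2 values (kJ/mol): S 2252, Li 7298, Mg 1451.
Putting it together, IE_2: Mg < S < Li.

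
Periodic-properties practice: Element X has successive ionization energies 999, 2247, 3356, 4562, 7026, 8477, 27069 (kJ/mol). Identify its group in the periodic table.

Look for the largest jump between consecutive ionization energies: IE7/IE6 ≈ 3.2, far larger than any earlier ratio.
That jump marks the point where a core electron is being removed. So the atom has 6 valence electrons.
A main-group element with 6 valence electrons is in group 16.

Group 16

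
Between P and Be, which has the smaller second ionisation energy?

Be

IE_2 is the cost of taking one more electron from the +1 cation: P⁺ still has 4 valence electrons; Be⁺ still has 1 valence electron.
All are still removing valence electrons, so compare the +1 ions as you would atoms: IE_2 generally rises across a period (higher Z_eff) and falls down a group (larger shell), subject to the usual subshell exceptions.
Valence configurations: P⁺ [Ne]3s²3p², Be⁺ [He]2s¹.
The numbers (kJ/mol): P 1907, Be 1757.
Putting it together, IE_2: Be < P.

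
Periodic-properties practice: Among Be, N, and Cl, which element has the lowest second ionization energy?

IE_2 is the cost of taking one more electron from the +1 cation: Be⁺ still has 1 valence electron; N⁺ still has 4 valence electrons; Cl⁺ still has 6 valence electrons.
All are still removing valence electrons, so compare the +1 ions as you would atoms: IE_2 generally rises across a period (higher Z_eff) and falls down a group (larger shell), subject to the usual subshell exceptions.
Valence configurations: Be⁺ [He]2s¹, N⁺ [He]2s²2p², Cl⁺ [Ne]3s²3p⁴.
Tabulated IE_2 (kJ/mol): Be 1757, N 2856, Cl 2298.
Hence IE_2: Be < Cl < N.

Be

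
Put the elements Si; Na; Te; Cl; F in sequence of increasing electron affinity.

F is in period 2, group 17; Na is in period 3, group 1; Si is in period 3, group 14; Cl is in period 3, group 17; Te is in period 5, group 16.
EA tends to increase across a period and decrease down a group, though the pattern is less regular than for IE or radius.
Here both period and group differ, so the two effects have to be weighed against each other.
Si > Na: both are in period 3; the period trend gives Si the larger value.
Te > Si: the two effects oppose for this pair; the across-period effect wins (190 vs 134 kJ/mol).
F > Te: relative to Te, both the across-period and down-group shifts push F's electron affinity up.
Cl > F: this pair runs against the simple trend — see the exception note.
Note the exception: Cl has a higher electron affinity than F, contrary to the simple trend — F's small 2p subshell makes the incoming electron feel strong e⁻–e⁻ repulsion, so Cl actually releases more energy on gaining an electron.
For reference (kJ/mol): F 328, Na 53, Si 134, Cl 349, Te 190.
So from lowest to highest: Na < Si < Te < F < Cl.

Na < Si < Te < F < Cl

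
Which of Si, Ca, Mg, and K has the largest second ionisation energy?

K

IE_2 is the cost of taking one more electron from the +1 cation: Si⁺ still has 3 valence electrons; Ca⁺ still has 1 valence electron; Mg⁺ still has 1 valence electron; K⁺ is the bare [Ar] core.
Core electrons are held far more tightly than valence electrons, so K tops the IE_2 order.
Valence configurations: Si⁺ [Ne]3s²3p¹, Ca⁺ [Ar]4s¹, Mg⁺ [Ne]3s¹.
The numbers (kJ/mol): Si 1577, Ca 1145, Mg 1451, K 3052.
Putting it together, IE_2: Ca < Mg < Si < K.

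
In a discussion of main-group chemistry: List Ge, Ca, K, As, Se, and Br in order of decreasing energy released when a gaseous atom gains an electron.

K is in period 4, group 1; Ca is in period 4, group 2; Ge is in period 4, group 14; As is in period 4, group 15; Se is in period 4, group 16; Br is in period 4, group 17.
Adding an electron releases more energy for atoms nearer the top right (short of the noble gases).
All lie in period 4; the across-period trend (electron affinity increases left to right) applies, with the exception below.
Note the exception: K has a higher electron affinity than Ca, contrary to the simple trend — adding an electron to Ca (ns²) has to open a new, higher-energy np subshell, which is unfavourable.
Note the exception: Ge has a higher electron affinity than As, contrary to the simple trend — adding an electron to As's half-filled 4p³ is unfavourable, so Ge (4p²) has the more exothermic EA.
Approximate values (kJ/mol): K 48, Ca 2, Ge 119, As 78, Se 195, Br 325.
So from highest to lowest: Br > Se > Ge > As > K > Ca.

Br > Se > Ge > As > K > Ca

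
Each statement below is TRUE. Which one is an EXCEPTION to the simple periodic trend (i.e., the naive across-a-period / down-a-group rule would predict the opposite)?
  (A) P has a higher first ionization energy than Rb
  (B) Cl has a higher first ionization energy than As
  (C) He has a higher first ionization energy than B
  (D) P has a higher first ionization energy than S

(D)

The general trend: first ionization energy increases across a period and decreases down a group.
(A) P (period 3, group 15) vs Rb (period 5, group 1): the stated order agrees with the simple trend.
(B) Cl (period 3, group 17) vs As (period 4, group 15): the stated order agrees with the simple trend.
(C) He (period 1, group 18) vs B (period 2, group 13): the stated order agrees with the simple trend.
(D) P (period 3, group 15) vs S (period 3, group 16): the stated order contradicts the simple trend.
The exception is (D): S (3p⁴) ionizes more easily than half-filled P (3p³) because the paired 3p electron in S is pushed out by e⁻–e⁻ repulsion.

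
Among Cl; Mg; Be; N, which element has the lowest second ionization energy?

Mg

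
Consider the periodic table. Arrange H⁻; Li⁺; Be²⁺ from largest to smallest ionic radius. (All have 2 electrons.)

H⁻, Li⁺, Be²⁺

All of these have 2 electrons, so size is governed by nuclear charge alone: the more protons, the stronger the pull on the same electron cloud, and the smaller the ion.
Nuclear charges: Be²⁺ (Z=4), Li⁺ (Z=3), H⁻ (Z=1).
Largest to smallest: H⁻ > Li⁺ > Be²⁺.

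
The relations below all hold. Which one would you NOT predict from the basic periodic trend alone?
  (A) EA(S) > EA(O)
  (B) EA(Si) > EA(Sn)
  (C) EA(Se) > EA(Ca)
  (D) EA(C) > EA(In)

(A)

The general trend: electron affinity increases across a period and decreases down a group.
(A) S (period 3, group 16) vs O (period 2, group 16): the stated order contradicts the simple trend.
(B) Si (period 3, group 14) vs Sn (period 5, group 14): the stated order agrees with the simple trend.
(C) Se (period 4, group 16) vs Ca (period 4, group 2): the stated order agrees with the simple trend.
(D) C (period 2, group 14) vs In (period 5, group 13): the stated order agrees with the simple trend.
The exception is (A): the compact 2p subshell of O repels the added electron more than S's larger 3p does.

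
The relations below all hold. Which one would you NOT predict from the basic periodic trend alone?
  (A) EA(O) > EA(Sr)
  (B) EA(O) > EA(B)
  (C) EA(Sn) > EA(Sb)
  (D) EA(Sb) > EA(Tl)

(C)

The general trend: electron affinity increases across a period and decreases down a group.
(A) O (period 2, group 16) vs Sr (period 5, group 2): the stated order agrees with the simple trend.
(B) O (period 2, group 16) vs B (period 2, group 13): the stated order agrees with the simple trend.
(C) Sn (period 5, group 14) vs Sb (period 5, group 15): the stated order contradicts the simple trend.
(D) Sb (period 5, group 15) vs Tl (period 6, group 13): the stated order agrees with the simple trend.
The exception is (C): adding an electron to Sb's half-filled 5p³ is unfavourable, so Sn has the more exothermic EA.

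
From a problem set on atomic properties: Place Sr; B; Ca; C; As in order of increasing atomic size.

Across a period the added protons contract the valence shell; down a group each new principal shell makes the atom larger.
These span different periods and groups, so the two trends combine.
B > C: both are in period 2; the period trend gives B the larger value.
As > B: period and group pull opposite ways; the down-group shift dominates (121 vs 85 pm).
Ca > As: Ca lies to the left of As in period 4, so the across-period effect alone puts Ca larger.
Sr > Ca: Sr sits below Ca in group 2, so the down-group effect alone puts Sr larger.
For reference (pm): B 85, C 75, Ca 171, As 121, Sr 185.
So from smallest to largest: C < B < As < Ca < Sr.

C < B < As < Ca < Sr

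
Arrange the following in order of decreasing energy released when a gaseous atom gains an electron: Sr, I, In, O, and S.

EA tends to increase across a period and decrease down a group, though the pattern is less regular than for IE or radius.
These span different periods and groups, so the two trends combine.
In > Sr: both are in period 5; the period trend gives In the larger value.
O > In: relative to In, both the across-period and down-group shifts push O's electron affinity up.
S > O: this pair runs against the simple trend — see the exception note.
I > S: period and group pull opposite ways; the across-period shift dominates (295 vs 200 kJ/mol).
Note the exception: S has a higher electron affinity than O, contrary to the simple trend — the compact 2p subshell of O repels the added electron more than S's larger 3p does.
For reference (kJ/mol): O 141, S 200, Sr 5, In 29, I 295.
So from highest to lowest: I > S > O > In > Sr.

I > S > O > In > Sr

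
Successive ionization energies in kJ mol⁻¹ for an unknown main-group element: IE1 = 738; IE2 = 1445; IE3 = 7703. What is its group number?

Look for the largest jump between consecutive ionization energies: IE3/IE2 ≈ 5.3, far larger than any earlier ratio.
That jump marks the point where a core electron is being removed. So the atom has 2 valence electrons.
A main-group element with 2 valence electrons is in group 2.

Group 2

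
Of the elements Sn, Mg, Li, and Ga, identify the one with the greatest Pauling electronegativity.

Li is in period 2, group 1; Mg is in period 3, group 2; Ga is in period 4, group 13; Sn is in period 5, group 14.
Atoms toward the upper right of the periodic table pull bonding electrons most strongly.
These sit on a diagonal, where the across-period and down-group effects partly cancel.
Mg > Li: the two effects oppose for this pair; the across-period effect wins (1.31 vs 0.98).
Ga > Mg: the two effects oppose for this pair; the across-period effect wins (1.81 vs 1.31).
Sn > Ga: the two effects oppose for this pair; the across-period effect wins (1.96 vs 1.81).
Tabulated electronegativity (Pauling): Li 0.98, Mg 1.31, Ga 1.81, Sn 1.96.
The greatest Pauling electronegativity among these belongs to Sn.

Sn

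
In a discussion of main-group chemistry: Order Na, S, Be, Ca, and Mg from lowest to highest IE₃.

S < Ca < Na < Mg < Be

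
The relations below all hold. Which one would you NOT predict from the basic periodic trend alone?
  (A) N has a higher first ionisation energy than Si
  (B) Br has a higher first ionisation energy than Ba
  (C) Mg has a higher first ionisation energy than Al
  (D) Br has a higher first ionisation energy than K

The general trend: first ionisation energy increases across a period and decreases down a group.
(A) N (period 2, group 15) vs Si (period 3, group 14): the stated order agrees with the simple trend.
(B) Br (period 4, group 17) vs Ba (period 6, group 2): the stated order agrees with the simple trend.
(C) Mg (period 3, group 2) vs Al (period 3, group 13): the stated order contradicts the simple trend.
(D) Br (period 4, group 17) vs K (period 4, group 1): the stated order agrees with the simple trend.
The exception is (C): Al's single 3p electron is easier to remove than one from Mg's filled 3s².

(C)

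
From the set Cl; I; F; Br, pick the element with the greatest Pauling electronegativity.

F is in period 2, group 17; Cl is in period 3, group 17; Br is in period 4, group 17; I is in period 5, group 17.
EN rises left→right (higher Z_eff, smaller atoms) and falls top→bottom (larger, more shielded atoms).
All are in group 17, so electronegativity increases up the group.
The greatest Pauling electronegativity among these belongs to F.

F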